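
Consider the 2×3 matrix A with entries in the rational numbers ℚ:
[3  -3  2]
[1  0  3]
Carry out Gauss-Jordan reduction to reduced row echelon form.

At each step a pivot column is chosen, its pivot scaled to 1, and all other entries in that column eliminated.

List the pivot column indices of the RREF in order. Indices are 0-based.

pivot columns: 0, 1

pivot(0,0)=3: scale R0 → (1, -1, 2/3)
  clear (1,0): R1 −= (1)R0 → (0, 1, 7/3)
pivot(1,1)=1: scale R1 → (0, 1, 7/3)
  clear (0,1): R0 −= (-1)R1 → (1, 0, 3)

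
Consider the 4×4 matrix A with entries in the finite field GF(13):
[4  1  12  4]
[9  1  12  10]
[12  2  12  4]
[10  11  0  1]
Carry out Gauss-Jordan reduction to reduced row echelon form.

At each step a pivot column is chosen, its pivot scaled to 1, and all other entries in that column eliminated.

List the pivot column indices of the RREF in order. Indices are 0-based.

pivot columns: 0, 1, 2, 3

step 1: normalize row 0 (÷4) = (1, 10, 3, 1)
  row 1: subtract 9×row0 = (0, 2, 11, 1)
  row 2: subtract 12×row0 = (0, 12, 2, 5)
  row 3: subtract 10×row0 = (0, 2, 9, 4)
step 2: normalize row 1 (÷2) = (0, 1, 12, 7)
  row 0: subtract 10×row1 = (1, 0, 0, 9)
  row 2: subtract 12×row1 = (0, 0, 1, 12)
  row 3: subtract 2×row1 = (0, 0, 11, 3)
step 3: normalize row 2 (÷1) = (0, 0, 1, 12)
  row 1: subtract 12×row2 = (0, 1, 0, 6)
  row 3: subtract 11×row2 = (0, 0, 0, 1)
step 4: normalize row 3 (÷1) = (0, 0, 0, 1)
  row 0: subtract 9×row3 = (1, 0, 0, 0)
  row 1: subtract 6×row3 = (0, 1, 0, 0)
  row 2: subtract 12×row3 = (0, 0, 1, 0)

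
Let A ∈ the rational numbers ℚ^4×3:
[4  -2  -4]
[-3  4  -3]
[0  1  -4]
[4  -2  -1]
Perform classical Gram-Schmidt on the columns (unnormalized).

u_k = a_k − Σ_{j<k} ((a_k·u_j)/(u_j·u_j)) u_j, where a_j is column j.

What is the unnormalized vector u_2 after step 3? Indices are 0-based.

Step 1: u_0 = a_0 = (4, -3, 0, 4).
Step 2: u_1 = a_1 − (-28/41)·u_0 = (30/41, 80/41, 1, 30/41).
Step 3: u_2 = a_2 − (-11/41)·u_0 − (-554/241)·u_1 = (-300/241, 164/241, -410/241, 423/241).

u_2 = (-300/241, 164/241, -410/241, 423/241)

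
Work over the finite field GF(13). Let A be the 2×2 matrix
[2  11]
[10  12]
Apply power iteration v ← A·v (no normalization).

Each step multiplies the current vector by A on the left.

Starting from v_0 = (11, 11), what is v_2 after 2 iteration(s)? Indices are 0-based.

v_0 = (11, 11).
v_1 = A·v_0 = (0, 8).
v_2 = A·v_1 = (10, 5).

v_2 = (10, 5)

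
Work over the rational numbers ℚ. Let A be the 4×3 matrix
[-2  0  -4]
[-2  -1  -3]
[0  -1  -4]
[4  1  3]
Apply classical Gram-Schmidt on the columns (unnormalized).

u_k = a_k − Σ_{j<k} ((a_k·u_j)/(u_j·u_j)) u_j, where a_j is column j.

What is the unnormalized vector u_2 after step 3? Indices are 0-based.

Step 1: u_0 = a_0 = (-2, -2, 0, 4).
Step 2: u_1 = a_1 − (1/4)·u_0 = (1/2, -1/2, -1, 0).
Step 3: u_2 = a_2 − (13/12)·u_0 − (7/3)·u_1 = (-3, 1/3, -5/3, -4/3).

u_2 = (-3, 1/3, -5/3, -4/3)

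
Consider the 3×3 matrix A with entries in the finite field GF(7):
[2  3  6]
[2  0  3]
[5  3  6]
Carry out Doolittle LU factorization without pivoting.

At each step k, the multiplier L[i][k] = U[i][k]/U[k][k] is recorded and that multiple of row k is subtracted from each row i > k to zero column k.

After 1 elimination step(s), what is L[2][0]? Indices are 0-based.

L[2][0] = 6

[col 0] pivot 2
  R1 -= 1*R0 → (0, 4, 4)  (L[1][0] := 1)
  R2 -= 6*R0 → (0, 6, 5)  (L[2][0] := 6)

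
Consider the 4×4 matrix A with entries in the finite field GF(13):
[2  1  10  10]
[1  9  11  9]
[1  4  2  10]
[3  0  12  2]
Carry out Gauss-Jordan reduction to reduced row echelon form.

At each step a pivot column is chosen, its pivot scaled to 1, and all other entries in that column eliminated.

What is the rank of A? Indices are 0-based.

pivot(0,0)=2: scale R0 → (1, 7, 5, 5)
  clear (1,0): R1 −= (1)R0 → (0, 2, 6, 4)
  clear (2,0): R2 −= (1)R0 → (0, 10, 10, 5)
  clear (3,0): R3 −= (3)R0 → (0, 5, 10, 0)
pivot(1,1)=2: scale R1 → (0, 1, 3, 2)
  clear (0,1): R0 −= (7)R1 → (1, 0, 10, 4)
  clear (2,1): R2 −= (10)R1 → (0, 0, 6, 11)
  clear (3,1): R3 −= (5)R1 → (0, 0, 8, 3)
pivot(2,2)=6: scale R2 → (0, 0, 1, 4)
  clear (0,2): R0 −= (10)R2 → (1, 0, 0, 3)
  clear (1,2): R1 −= (3)R2 → (0, 1, 0, 3)
  clear (3,2): R3 −= (8)R2 → (0, 0, 0, 10)
pivot(3,3)=10: scale R3 → (0, 0, 0, 1)
  clear (0,3): R0 −= (3)R3 → (1, 0, 0, 0)
  clear (1,3): R1 −= (3)R3 → (0, 1, 0, 0)
  clear (2,3): R2 −= (4)R3 → (0, 0, 1, 0)

rank = 4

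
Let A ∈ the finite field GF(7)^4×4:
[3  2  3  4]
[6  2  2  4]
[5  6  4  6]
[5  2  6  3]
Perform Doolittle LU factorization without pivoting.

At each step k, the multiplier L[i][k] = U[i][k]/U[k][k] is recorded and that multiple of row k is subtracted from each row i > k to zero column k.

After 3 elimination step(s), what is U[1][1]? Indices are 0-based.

[col 0] pivot 3
  R1 -= 2*R0 → (0, 5, 3, 3)  (L[1][0] := 2)
  R2 -= 4*R0 → (0, 5, 6, 4)  (L[2][0] := 4)
  R3 -= 4*R0 → (0, 1, 1, 1)  (L[3][0] := 4)
[col 1] pivot 5
  R2 -= 1*R1 → (0, 0, 3, 1)  (L[2][1] := 1)
  R3 -= 3*R1 → (0, 0, 6, 6)  (L[3][1] := 3)
[col 2] pivot 3
  R3 -= 2*R2 → (0, 0, 0, 4)  (L[3][2] := 2)

U[1][1] = 5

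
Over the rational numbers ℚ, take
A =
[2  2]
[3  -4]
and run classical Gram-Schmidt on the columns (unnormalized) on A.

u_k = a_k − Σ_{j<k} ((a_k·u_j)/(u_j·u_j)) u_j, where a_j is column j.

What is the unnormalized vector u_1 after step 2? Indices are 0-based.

u_1 = (42/13, -28/13)

Step 1: u_0 = a_0 = (2, 3).
Step 2: u_1 = a_1 − (-8/13)·u_0 = (42/13, -28/13).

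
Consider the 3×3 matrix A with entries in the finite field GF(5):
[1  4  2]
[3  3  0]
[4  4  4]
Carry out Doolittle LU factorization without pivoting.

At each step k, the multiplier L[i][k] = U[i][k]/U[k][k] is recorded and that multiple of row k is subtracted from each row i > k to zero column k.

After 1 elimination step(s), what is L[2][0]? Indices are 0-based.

L[2][0] = 4

Step 1: pivot at (0,0) is 1.
  row1 ← row1 − (3)·row0  ⇒  L[1][0]=3, U row1=(0, 1, 4)
  row2 ← row2 − (4)·row0  ⇒  L[2][0]=4, U row2=(0, 3, 1)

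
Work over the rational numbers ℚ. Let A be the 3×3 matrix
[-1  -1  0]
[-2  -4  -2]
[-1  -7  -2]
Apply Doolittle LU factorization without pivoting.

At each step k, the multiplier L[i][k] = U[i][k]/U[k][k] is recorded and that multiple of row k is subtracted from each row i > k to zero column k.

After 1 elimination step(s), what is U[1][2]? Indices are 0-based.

U[1][2] = -2

Step 1: pivot at (0,0) is -1.
  row1 ← row1 − (2)·row0  ⇒  L[1][0]=2, U row1=(0, -2, -2)
  row2 ← row2 − (1)·row0  ⇒  L[2][0]=1, U row2=(0, -6, -2)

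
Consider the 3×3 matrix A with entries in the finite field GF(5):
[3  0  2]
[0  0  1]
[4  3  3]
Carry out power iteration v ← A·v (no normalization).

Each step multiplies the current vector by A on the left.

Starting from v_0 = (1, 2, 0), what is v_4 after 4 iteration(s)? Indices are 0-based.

v_4 = (2, 2, 1)

v_0 = (1, 2, 0).
v_1 = A·v_0 = (3, 0, 0).
v_2 = A·v_1 = (4, 0, 2).
v_3 = A·v_2 = (1, 2, 2).
v_4 = A·v_3 = (2, 2, 1).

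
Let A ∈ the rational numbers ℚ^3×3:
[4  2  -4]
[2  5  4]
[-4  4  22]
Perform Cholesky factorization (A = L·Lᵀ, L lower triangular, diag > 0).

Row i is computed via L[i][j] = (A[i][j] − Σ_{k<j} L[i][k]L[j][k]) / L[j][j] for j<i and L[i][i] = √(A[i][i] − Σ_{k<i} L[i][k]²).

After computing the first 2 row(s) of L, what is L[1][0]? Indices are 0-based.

Step 1: L[0][0] = √(4) = 2.
  L[1][0] = (2) / L[0][0] = 1.
Step 2: L[1][1] = √(4) = 2.

L[1][0] = 1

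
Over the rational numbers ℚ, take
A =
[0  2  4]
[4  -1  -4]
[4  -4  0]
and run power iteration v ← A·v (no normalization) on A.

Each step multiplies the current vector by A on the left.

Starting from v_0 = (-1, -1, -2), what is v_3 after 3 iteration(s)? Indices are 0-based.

v_3 = (-330, 325, 220)

v_0 = (-1, -1, -2).
v_1 = A·v_0 = (-10, 5, 0).
v_2 = A·v_1 = (10, -45, -60).
v_3 = A·v_2 = (-330, 325, 220).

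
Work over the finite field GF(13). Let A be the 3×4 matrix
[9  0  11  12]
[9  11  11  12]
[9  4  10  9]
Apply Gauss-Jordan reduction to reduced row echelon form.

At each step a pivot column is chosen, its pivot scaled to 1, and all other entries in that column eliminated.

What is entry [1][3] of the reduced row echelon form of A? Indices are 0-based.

[1] R0 /= 9  ⇒  (1, 0, 7, 10)
     R1 -= 9·R0  ⇒  (0, 11, 0, 0)
     R2 -= 9·R0  ⇒  (0, 4, 12, 10)
[2] R1 /= 11  ⇒  (0, 1, 0, 0)
     R2 -= 4·R1  ⇒  (0, 0, 12, 10)
[3] R2 /= 12  ⇒  (0, 0, 1, 3)
     R0 -= 7·R2  ⇒  (1, 0, 0, 2)

M[1][3] = 0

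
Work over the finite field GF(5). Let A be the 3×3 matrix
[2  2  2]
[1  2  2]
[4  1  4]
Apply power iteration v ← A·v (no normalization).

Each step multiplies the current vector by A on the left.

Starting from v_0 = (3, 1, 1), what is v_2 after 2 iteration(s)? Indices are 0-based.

v_0 = (3, 1, 1).
v_1 = A·v_0 = (0, 2, 2).
v_2 = A·v_1 = (3, 3, 0).

v_2 = (3, 3, 0)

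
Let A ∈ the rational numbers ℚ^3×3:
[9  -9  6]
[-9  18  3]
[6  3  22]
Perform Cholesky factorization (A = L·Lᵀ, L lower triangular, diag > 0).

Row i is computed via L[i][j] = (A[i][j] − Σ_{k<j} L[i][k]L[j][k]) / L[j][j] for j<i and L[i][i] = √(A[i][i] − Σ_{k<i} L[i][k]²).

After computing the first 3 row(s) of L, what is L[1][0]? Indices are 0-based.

L[1][0] = -3

Step 1: L[0][0] = √(9) = 3.
  L[1][0] = (-9) / L[0][0] = -3.
Step 2: L[1][1] = √(9) = 3.
  L[2][0] = (6) / L[0][0] = 2.
  L[2][1] = (9) / L[1][1] = 3.
Step 3: L[2][2] = √(9) = 3.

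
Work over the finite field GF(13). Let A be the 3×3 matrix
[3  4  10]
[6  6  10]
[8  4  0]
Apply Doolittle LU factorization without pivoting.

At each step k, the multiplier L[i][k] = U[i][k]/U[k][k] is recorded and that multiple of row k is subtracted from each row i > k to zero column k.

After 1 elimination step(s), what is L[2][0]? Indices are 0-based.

Step 1: pivot at (0,0) is 3.
  row1 ← row1 − (2)·row0  ⇒  L[1][0]=2, U row1=(0, 11, 3)
  row2 ← row2 − (7)·row0  ⇒  L[2][0]=7, U row2=(0, 2, 8)

L[2][0] = 7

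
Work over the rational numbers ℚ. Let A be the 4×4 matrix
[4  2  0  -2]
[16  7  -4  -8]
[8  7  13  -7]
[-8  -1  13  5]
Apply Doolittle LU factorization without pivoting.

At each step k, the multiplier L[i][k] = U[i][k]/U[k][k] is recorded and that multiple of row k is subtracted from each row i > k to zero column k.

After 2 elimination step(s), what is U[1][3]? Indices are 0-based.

U[1][3] = 0

k=0: U[0][0]=4
  eliminate (1,0): mult=4, new row 1: (0, -1, -4, 0); set L[1][0]=4
  eliminate (2,0): mult=2, new row 2: (0, 3, 13, -3); set L[2][0]=2
  eliminate (3,0): mult=-2, new row 3: (0, 3, 13, 1); set L[3][0]=-2
k=1: U[1][1]=-1
  eliminate (2,1): mult=-3, new row 2: (0, 0, 1, -3); set L[2][1]=-3
  eliminate (3,1): mult=-3, new row 3: (0, 0, 1, 1); set L[3][1]=-3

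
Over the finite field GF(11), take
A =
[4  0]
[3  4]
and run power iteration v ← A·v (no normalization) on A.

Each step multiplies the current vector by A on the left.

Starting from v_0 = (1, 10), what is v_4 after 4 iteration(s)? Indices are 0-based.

v_4 = (3, 6)

v_0 = (1, 10).
v_1 = A·v_0 = (4, 10).
v_2 = A·v_1 = (5, 8).
v_3 = A·v_2 = (9, 3).
v_4 = A·v_3 = (3, 6).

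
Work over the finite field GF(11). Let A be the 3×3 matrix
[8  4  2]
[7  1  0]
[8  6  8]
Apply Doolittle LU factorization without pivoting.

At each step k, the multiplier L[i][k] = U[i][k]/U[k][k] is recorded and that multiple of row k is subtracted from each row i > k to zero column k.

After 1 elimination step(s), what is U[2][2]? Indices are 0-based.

U[2][2] = 6

Step 1: pivot at (0,0) is 8.
  row1 ← row1 − (5)·row0  ⇒  L[1][0]=5, U row1=(0, 3, 1)
  row2 ← row2 − (1)·row0  ⇒  L[2][0]=1, U row2=(0, 2, 6)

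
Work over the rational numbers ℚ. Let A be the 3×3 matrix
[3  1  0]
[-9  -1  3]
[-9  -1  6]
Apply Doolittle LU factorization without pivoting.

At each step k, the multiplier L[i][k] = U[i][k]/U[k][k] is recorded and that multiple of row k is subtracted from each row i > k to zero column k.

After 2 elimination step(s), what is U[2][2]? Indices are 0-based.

[col 0] pivot 3
  R1 -= -3*R0 → (0, 2, 3)  (L[1][0] := -3)
  R2 -= -3*R0 → (0, 2, 6)  (L[2][0] := -3)
[col 1] pivot 2
  R2 -= 1*R1 → (0, 0, 3)  (L[2][1] := 1)

U[2][2] = 3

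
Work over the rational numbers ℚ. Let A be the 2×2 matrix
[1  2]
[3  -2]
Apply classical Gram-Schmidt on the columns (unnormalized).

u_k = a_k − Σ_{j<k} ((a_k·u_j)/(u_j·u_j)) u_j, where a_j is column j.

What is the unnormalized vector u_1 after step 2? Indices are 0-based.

u_1 = (12/5, -4/5)

Step 1: u_0 = a_0 = (1, 3).
Step 2: u_1 = a_1 − (-2/5)·u_0 = (12/5, -4/5).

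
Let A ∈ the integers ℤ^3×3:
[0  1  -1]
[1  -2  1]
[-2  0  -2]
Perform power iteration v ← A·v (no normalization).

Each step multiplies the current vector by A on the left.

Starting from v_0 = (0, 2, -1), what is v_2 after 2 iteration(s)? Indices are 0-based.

v_2 = (-7, 15, -10)

v_0 = (0, 2, -1).
v_1 = A·v_0 = (3, -5, 2).
v_2 = A·v_1 = (-7, 15, -10).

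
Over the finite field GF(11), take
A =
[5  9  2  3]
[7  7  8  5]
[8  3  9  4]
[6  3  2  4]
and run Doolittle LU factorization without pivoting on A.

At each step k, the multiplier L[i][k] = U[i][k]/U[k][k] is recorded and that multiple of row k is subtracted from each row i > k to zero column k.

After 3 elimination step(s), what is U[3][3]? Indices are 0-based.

U[3][3] = 3

Step 1: pivot at (0,0) is 5.
  row1 ← row1 − (8)·row0  ⇒  L[1][0]=8, U row1=(0, 1, 3, 3)
  row2 ← row2 − (6)·row0  ⇒  L[2][0]=6, U row2=(0, 4, 8, 8)
  row3 ← row3 − (10)·row0  ⇒  L[3][0]=10, U row3=(0, 1, 4, 7)
Step 2: pivot at (1,1) is 1.
  row2 ← row2 − (4)·row1  ⇒  L[2][1]=4, U row2=(0, 0, 7, 7)
  row3 ← row3 − (1)·row1  ⇒  L[3][1]=1, U row3=(0, 0, 1, 4)
Step 3: pivot at (2,2) is 7.
  row3 ← row3 − (8)·row2  ⇒  L[3][2]=8, U row3=(0, 0, 0, 3)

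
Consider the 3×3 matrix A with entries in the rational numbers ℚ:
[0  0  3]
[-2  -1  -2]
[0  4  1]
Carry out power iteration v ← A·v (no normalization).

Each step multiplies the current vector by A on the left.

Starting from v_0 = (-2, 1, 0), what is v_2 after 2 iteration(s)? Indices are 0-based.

v_0 = (-2, 1, 0).
v_1 = A·v_0 = (0, 3, 4).
v_2 = A·v_1 = (12, -11, 16).

v_2 = (12, -11, 16)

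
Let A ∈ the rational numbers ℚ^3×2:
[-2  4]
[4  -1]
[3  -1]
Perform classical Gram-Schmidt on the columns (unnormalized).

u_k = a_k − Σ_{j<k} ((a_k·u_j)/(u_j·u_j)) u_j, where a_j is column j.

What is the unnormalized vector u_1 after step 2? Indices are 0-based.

u_1 = (86/29, 31/29, 16/29)

Step 1: u_0 = a_0 = (-2, 4, 3).
Step 2: u_1 = a_1 − (-15/29)·u_0 = (86/29, 31/29, 16/29).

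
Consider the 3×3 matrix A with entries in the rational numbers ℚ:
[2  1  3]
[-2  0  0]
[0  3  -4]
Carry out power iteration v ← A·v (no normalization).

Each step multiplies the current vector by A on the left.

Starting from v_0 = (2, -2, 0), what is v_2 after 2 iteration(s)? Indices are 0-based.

v_2 = (-18, -4, 12)

v_0 = (2, -2, 0).
v_1 = A·v_0 = (2, -4, -6).
v_2 = A·v_1 = (-18, -4, 12).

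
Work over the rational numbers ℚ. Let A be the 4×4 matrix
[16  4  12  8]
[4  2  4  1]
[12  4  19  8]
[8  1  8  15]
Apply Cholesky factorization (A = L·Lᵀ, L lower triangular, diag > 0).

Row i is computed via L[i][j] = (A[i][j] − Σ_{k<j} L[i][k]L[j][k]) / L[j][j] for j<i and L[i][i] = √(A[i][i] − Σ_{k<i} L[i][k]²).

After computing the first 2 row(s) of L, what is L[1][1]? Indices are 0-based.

Step 1: L[0][0] = √(16) = 4.
  L[1][0] = (4) / L[0][0] = 1.
Step 2: L[1][1] = √(1) = 1.

L[1][1] = 1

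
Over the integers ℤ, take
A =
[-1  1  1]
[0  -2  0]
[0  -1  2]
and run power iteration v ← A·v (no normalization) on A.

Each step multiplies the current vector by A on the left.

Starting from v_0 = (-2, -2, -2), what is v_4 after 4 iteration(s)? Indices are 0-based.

v_4 = (28, -32, -32)

v_0 = (-2, -2, -2).
v_1 = A·v_0 = (-2, 4, -2).
v_2 = A·v_1 = (4, -8, -8).
v_3 = A·v_2 = (-20, 16, -8).
v_4 = A·v_3 = (28, -32, -32).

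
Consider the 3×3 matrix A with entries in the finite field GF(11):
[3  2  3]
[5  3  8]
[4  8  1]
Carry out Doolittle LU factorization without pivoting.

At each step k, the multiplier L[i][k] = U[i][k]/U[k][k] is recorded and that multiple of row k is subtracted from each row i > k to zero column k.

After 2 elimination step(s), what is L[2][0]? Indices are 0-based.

Step 1: pivot at (0,0) is 3.
  row1 ← row1 − (9)·row0  ⇒  L[1][0]=9, U row1=(0, 7, 3)
  row2 ← row2 − (5)·row0  ⇒  L[2][0]=5, U row2=(0, 9, 8)
Step 2: pivot at (1,1) is 7.
  row2 ← row2 − (6)·row1  ⇒  L[2][1]=6, U row2=(0, 0, 1)

L[2][0] = 5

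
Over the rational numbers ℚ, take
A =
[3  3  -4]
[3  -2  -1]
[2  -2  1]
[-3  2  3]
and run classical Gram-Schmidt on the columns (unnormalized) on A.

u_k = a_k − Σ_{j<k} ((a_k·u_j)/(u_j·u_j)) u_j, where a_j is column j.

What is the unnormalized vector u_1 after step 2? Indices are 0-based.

u_1 = (114/31, -41/31, -48/31, 41/31)

Step 1: u_0 = a_0 = (3, 3, 2, -3).
Step 2: u_1 = a_1 − (-7/31)·u_0 = (114/31, -41/31, -48/31, 41/31).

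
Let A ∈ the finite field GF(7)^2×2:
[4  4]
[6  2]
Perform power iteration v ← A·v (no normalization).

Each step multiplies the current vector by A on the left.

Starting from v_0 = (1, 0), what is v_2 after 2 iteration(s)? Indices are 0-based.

v_2 = (5, 1)

v_0 = (1, 0).
v_1 = A·v_0 = (4, 6).
v_2 = A·v_1 = (5, 1).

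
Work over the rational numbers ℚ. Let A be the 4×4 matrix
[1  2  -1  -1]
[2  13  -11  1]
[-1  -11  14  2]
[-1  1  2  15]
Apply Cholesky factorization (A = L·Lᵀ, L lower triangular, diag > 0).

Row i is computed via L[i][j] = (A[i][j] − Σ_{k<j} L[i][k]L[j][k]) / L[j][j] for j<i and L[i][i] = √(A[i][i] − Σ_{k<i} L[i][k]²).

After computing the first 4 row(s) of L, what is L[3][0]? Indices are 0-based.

Step 1: L[0][0] = √(1) = 1.
  L[1][0] = (2) / L[0][0] = 2.
Step 2: L[1][1] = √(9) = 3.
  L[2][0] = (-1) / L[0][0] = -1.
  L[2][1] = (-9) / L[1][1] = -3.
Step 3: L[2][2] = √(4) = 2.
  L[3][0] = (-1) / L[0][0] = -1.
  L[3][1] = (3) / L[1][1] = 1.
  L[3][2] = (4) / L[2][2] = 2.
Step 4: L[3][3] = √(9) = 3.

L[3][0] = -1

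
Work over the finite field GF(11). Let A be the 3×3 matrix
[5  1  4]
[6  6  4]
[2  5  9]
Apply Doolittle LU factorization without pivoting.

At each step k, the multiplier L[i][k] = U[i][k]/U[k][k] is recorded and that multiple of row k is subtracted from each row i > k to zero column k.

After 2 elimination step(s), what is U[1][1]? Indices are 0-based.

U[1][1] = 7

Step 1: pivot at (0,0) is 5.
  row1 ← row1 − (10)·row0  ⇒  L[1][0]=10, U row1=(0, 7, 8)
  row2 ← row2 − (7)·row0  ⇒  L[2][0]=7, U row2=(0, 9, 3)
Step 2: pivot at (1,1) is 7.
  row2 ← row2 − (6)·row1  ⇒  L[2][1]=6, U row2=(0, 0, 10)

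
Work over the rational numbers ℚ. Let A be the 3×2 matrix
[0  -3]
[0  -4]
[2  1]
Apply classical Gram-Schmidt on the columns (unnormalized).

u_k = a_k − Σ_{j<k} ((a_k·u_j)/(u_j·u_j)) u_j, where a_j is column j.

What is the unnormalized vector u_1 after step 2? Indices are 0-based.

Step 1: u_0 = a_0 = (0, 0, 2).
Step 2: u_1 = a_1 − (1/2)·u_0 = (-3, -4, 0).

u_1 = (-3, -4, 0)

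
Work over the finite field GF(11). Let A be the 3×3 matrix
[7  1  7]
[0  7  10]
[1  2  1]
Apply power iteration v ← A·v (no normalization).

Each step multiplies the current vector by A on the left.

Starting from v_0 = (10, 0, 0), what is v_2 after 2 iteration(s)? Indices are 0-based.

v_0 = (10, 0, 0).
v_1 = A·v_0 = (4, 0, 10).
v_2 = A·v_1 = (10, 1, 3).

v_2 = (10, 1, 3)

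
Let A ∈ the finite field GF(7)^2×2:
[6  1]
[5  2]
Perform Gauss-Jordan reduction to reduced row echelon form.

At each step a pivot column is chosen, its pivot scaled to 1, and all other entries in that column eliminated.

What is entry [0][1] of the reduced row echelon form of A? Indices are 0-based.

M[0][1] = 6

pivot(0,0)=6: scale R0 → (1, 6)
  clear (1,0): R1 −= (5)R0 → (0, 0)
col 1: no nonzero at/below row 1; advance.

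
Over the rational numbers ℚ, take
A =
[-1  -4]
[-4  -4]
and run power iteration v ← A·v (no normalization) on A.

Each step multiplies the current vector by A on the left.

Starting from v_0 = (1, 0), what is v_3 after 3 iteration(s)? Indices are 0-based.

v_0 = (1, 0).
v_1 = A·v_0 = (-1, -4).
v_2 = A·v_1 = (17, 20).
v_3 = A·v_2 = (-97, -148).

v_3 = (-97, -148)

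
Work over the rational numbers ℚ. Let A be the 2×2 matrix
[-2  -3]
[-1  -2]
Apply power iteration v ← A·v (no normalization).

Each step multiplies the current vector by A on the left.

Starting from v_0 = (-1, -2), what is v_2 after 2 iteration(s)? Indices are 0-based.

v_0 = (-1, -2).
v_1 = A·v_0 = (8, 5).
v_2 = A·v_1 = (-31, -18).

v_2 = (-31, -18)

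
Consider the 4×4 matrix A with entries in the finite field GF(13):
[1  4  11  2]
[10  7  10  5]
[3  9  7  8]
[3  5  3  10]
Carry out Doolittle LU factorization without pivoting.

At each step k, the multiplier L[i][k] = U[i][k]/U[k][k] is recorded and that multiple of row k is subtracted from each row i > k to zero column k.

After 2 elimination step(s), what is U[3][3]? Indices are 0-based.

Step 1: pivot at (0,0) is 1.
  row1 ← row1 − (10)·row0  ⇒  L[1][0]=10, U row1=(0, 6, 4, 11)
  row2 ← row2 − (3)·row0  ⇒  L[2][0]=3, U row2=(0, 10, 0, 2)
  row3 ← row3 − (3)·row0  ⇒  L[3][0]=3, U row3=(0, 6, 9, 4)
Step 2: pivot at (1,1) is 6.
  row2 ← row2 − (6)·row1  ⇒  L[2][1]=6, U row2=(0, 0, 2, 1)
  row3 ← row3 − (1)·row1  ⇒  L[3][1]=1, U row3=(0, 0, 5, 6)

U[3][3] = 6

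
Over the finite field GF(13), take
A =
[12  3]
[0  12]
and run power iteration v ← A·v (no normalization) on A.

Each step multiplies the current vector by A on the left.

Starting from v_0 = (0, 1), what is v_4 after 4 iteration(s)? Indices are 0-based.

v_0 = (0, 1).
v_1 = A·v_0 = (3, 12).
v_2 = A·v_1 = (7, 1).
v_3 = A·v_2 = (9, 12).
v_4 = A·v_3 = (1, 1).

v_4 = (1, 1)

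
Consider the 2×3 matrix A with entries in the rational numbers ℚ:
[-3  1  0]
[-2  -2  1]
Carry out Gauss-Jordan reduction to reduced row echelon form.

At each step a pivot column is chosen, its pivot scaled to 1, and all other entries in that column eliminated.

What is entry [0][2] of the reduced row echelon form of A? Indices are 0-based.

pivot(0,0)=-3: scale R0 → (1, -1/3, 0)
  clear (1,0): R1 −= (-2)R0 → (0, -8/3, 1)
pivot(1,1)=-8/3: scale R1 → (0, 1, -3/8)
  clear (0,1): R0 −= (-1/3)R1 → (1, 0, -1/8)

M[0][2] = -1/8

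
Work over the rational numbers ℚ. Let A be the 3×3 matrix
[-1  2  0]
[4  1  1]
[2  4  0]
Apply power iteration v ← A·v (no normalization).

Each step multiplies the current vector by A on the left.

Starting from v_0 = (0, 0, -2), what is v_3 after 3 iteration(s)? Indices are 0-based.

v_3 = (0, -26, -16)

v_0 = (0, 0, -2).
v_1 = A·v_0 = (0, -2, 0).
v_2 = A·v_1 = (-4, -2, -8).
v_3 = A·v_2 = (0, -26, -16).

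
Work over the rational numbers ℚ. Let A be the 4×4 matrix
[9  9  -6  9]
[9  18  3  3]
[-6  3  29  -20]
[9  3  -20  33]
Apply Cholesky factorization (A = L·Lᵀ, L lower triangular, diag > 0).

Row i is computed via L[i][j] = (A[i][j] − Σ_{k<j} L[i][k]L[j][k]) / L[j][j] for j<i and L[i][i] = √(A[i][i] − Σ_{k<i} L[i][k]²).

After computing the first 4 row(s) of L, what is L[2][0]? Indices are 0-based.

Step 1: L[0][0] = √(9) = 3.
  L[1][0] = (9) / L[0][0] = 3.
Step 2: L[1][1] = √(9) = 3.
  L[2][0] = (-6) / L[0][0] = -2.
  L[2][1] = (9) / L[1][1] = 3.
Step 3: L[2][2] = √(16) = 4.
  L[3][0] = (9) / L[0][0] = 3.
  L[3][1] = (-6) / L[1][1] = -2.
  L[3][2] = (-8) / L[2][2] = -2.
Step 4: L[3][3] = √(16) = 4.

L[2][0] = -2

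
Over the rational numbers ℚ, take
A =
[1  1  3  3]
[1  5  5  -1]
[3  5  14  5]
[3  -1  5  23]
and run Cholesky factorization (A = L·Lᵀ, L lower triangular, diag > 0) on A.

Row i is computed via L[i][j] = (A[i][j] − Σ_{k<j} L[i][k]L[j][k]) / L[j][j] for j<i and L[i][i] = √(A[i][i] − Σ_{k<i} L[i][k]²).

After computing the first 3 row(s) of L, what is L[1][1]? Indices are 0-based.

Step 1: L[0][0] = √(1) = 1.
  L[1][0] = (1) / L[0][0] = 1.
Step 2: L[1][1] = √(4) = 2.
  L[2][0] = (3) / L[0][0] = 3.
  L[2][1] = (2) / L[1][1] = 1.
Step 3: L[2][2] = √(4) = 2.

L[1][1] = 2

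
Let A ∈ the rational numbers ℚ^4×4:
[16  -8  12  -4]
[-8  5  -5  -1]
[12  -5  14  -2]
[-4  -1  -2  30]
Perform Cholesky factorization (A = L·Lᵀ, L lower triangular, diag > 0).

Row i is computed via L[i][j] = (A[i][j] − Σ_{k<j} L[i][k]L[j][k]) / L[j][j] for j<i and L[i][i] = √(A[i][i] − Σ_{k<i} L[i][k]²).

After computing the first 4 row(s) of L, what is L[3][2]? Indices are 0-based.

Step 1: L[0][0] = √(16) = 4.
  L[1][0] = (-8) / L[0][0] = -2.
Step 2: L[1][1] = √(1) = 1.
  L[2][0] = (12) / L[0][0] = 3.
  L[2][1] = (1) / L[1][1] = 1.
Step 3: L[2][2] = √(4) = 2.
  L[3][0] = (-4) / L[0][0] = -1.
  L[3][1] = (-3) / L[1][1] = -3.
  L[3][2] = (4) / L[2][2] = 2.
Step 4: L[3][3] = √(16) = 4.

L[3][2] = 2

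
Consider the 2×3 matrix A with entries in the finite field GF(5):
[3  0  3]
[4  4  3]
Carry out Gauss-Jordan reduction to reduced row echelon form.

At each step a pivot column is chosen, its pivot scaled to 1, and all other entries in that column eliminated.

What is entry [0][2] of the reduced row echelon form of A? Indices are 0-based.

M[0][2] = 1

pivot(0,0)=3: scale R0 → (1, 0, 1)
  clear (1,0): R1 −= (4)R0 → (0, 4, 4)
pivot(1,1)=4: scale R1 → (0, 1, 1)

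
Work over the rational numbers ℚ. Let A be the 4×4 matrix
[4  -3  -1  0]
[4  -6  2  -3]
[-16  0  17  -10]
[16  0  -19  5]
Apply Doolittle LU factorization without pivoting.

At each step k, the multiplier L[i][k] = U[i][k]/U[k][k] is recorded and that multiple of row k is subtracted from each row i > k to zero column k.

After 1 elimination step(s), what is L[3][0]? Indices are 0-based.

L[3][0] = 4

k=0: U[0][0]=4
  eliminate (1,0): mult=1, new row 1: (0, -3, 3, -3); set L[1][0]=1
  eliminate (2,0): mult=-4, new row 2: (0, -12, 13, -10); set L[2][0]=-4
  eliminate (3,0): mult=4, new row 3: (0, 12, -15, 5); set L[3][0]=4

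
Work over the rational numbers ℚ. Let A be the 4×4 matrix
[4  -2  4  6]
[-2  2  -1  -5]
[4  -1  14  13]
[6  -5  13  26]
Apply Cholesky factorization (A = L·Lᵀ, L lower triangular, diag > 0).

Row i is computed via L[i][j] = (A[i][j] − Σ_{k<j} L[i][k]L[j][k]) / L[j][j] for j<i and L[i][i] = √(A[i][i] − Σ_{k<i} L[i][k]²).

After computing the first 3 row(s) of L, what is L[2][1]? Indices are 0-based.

L[2][1] = 1

Step 1: L[0][0] = √(4) = 2.
  L[1][0] = (-2) / L[0][0] = -1.
Step 2: L[1][1] = √(1) = 1.
  L[2][0] = (4) / L[0][0] = 2.
  L[2][1] = (1) / L[1][1] = 1.
Step 3: L[2][2] = √(9) = 3.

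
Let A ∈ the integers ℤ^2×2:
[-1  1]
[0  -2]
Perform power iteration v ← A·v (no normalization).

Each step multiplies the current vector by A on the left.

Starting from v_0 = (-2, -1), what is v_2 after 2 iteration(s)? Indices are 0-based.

v_2 = (1, -4)

v_0 = (-2, -1).
v_1 = A·v_0 = (1, 2).
v_2 = A·v_1 = (1, -4).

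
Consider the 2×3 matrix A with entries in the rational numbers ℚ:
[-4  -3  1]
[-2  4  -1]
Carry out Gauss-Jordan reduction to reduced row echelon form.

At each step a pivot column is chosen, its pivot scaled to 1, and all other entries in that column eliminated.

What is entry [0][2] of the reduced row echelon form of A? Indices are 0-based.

step 1: normalize row 0 (÷-4) = (1, 3/4, -1/4)
  row 1: subtract -2×row0 = (0, 11/2, -3/2)
step 2: normalize row 1 (÷11/2) = (0, 1, -3/11)
  row 0: subtract 3/4×row1 = (1, 0, -1/22)

M[0][2] = -1/22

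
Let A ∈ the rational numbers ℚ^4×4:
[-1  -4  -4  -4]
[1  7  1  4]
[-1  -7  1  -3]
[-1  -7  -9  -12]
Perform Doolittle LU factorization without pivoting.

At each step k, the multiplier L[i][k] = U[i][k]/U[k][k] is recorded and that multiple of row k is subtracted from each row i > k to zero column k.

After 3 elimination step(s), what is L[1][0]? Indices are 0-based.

k=0: U[0][0]=-1
  eliminate (1,0): mult=-1, new row 1: (0, 3, -3, 0); set L[1][0]=-1
  eliminate (2,0): mult=1, new row 2: (0, -3, 5, 1); set L[2][0]=1
  eliminate (3,0): mult=1, new row 3: (0, -3, -5, -8); set L[3][0]=1
k=1: U[1][1]=3
  eliminate (2,1): mult=-1, new row 2: (0, 0, 2, 1); set L[2][1]=-1
  eliminate (3,1): mult=-1, new row 3: (0, 0, -8, -8); set L[3][1]=-1
k=2: U[2][2]=2
  eliminate (3,2): mult=-4, new row 3: (0, 0, 0, -4); set L[3][2]=-4

L[1][0] = -1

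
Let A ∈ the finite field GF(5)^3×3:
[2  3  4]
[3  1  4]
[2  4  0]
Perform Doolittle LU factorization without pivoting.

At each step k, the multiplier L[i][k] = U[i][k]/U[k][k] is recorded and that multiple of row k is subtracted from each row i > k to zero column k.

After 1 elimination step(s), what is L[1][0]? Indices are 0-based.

k=0: U[0][0]=2
  eliminate (1,0): mult=4, new row 1: (0, 4, 3); set L[1][0]=4
  eliminate (2,0): mult=1, new row 2: (0, 1, 1); set L[2][0]=1

L[1][0] = 4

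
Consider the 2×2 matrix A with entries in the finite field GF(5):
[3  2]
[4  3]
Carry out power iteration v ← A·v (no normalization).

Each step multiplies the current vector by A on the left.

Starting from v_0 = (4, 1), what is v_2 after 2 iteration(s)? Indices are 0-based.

v_0 = (4, 1).
v_1 = A·v_0 = (4, 4).
v_2 = A·v_1 = (0, 3).

v_2 = (0, 3)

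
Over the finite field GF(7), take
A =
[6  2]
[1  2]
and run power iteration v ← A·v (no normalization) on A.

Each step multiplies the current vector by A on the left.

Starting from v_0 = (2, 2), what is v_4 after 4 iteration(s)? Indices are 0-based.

v_4 = (2, 3)

v_0 = (2, 2).
v_1 = A·v_0 = (2, 6).
v_2 = A·v_1 = (3, 0).
v_3 = A·v_2 = (4, 3).
v_4 = A·v_3 = (2, 3).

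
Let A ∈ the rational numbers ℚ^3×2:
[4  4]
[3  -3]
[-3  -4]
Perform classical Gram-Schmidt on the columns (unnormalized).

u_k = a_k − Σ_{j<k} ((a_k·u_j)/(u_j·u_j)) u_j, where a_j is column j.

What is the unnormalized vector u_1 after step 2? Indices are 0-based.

Step 1: u_0 = a_0 = (4, 3, -3).
Step 2: u_1 = a_1 − (19/34)·u_0 = (30/17, -159/34, -79/34).

u_1 = (30/17, -159/34, -79/34)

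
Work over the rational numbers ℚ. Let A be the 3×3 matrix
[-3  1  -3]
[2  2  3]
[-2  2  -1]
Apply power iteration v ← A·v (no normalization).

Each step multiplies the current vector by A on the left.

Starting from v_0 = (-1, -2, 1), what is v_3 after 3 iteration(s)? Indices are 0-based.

v_3 = (-58, -11, -63)

v_0 = (-1, -2, 1).
v_1 = A·v_0 = (-2, -3, -3).
v_2 = A·v_1 = (12, -19, 1).
v_3 = A·v_2 = (-58, -11, -63).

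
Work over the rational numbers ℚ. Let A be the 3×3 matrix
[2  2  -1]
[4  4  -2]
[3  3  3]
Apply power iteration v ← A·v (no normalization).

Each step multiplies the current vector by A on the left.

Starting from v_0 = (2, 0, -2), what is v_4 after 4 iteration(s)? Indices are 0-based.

v_0 = (2, 0, -2).
v_1 = A·v_0 = (6, 12, 0).
v_2 = A·v_1 = (36, 72, 54).
v_3 = A·v_2 = (162, 324, 486).
v_4 = A·v_3 = (486, 972, 2916).

v_4 = (486, 972, 2916)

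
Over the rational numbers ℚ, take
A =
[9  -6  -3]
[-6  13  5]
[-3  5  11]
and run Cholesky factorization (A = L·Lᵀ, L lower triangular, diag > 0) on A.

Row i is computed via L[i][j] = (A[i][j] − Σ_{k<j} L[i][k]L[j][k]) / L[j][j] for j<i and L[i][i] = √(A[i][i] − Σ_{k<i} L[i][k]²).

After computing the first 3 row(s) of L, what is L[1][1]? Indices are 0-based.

Step 1: L[0][0] = √(9) = 3.
  L[1][0] = (-6) / L[0][0] = -2.
Step 2: L[1][1] = √(9) = 3.
  L[2][0] = (-3) / L[0][0] = -1.
  L[2][1] = (3) / L[1][1] = 1.
Step 3: L[2][2] = √(9) = 3.

L[1][1] = 3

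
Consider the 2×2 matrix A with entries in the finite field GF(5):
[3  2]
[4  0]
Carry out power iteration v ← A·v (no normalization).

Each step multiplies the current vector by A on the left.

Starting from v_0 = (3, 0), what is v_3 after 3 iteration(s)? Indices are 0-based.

v_3 = (0, 4)

v_0 = (3, 0).
v_1 = A·v_0 = (4, 2).
v_2 = A·v_1 = (1, 1).
v_3 = A·v_2 = (0, 4).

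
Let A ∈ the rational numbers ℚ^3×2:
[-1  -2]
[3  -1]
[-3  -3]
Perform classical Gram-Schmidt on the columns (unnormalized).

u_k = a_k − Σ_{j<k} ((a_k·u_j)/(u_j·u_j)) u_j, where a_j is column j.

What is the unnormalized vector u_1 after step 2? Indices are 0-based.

Step 1: u_0 = a_0 = (-1, 3, -3).
Step 2: u_1 = a_1 − (8/19)·u_0 = (-30/19, -43/19, -33/19).

u_1 = (-30/19, -43/19, -33/19)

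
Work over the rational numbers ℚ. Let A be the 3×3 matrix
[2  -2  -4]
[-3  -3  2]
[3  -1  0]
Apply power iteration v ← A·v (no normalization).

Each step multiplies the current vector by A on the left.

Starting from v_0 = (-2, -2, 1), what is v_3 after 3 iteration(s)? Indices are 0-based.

v_3 = (140, 122, -22)

v_0 = (-2, -2, 1).
v_1 = A·v_0 = (-4, 14, -4).
v_2 = A·v_1 = (-20, -38, -26).
v_3 = A·v_2 = (140, 122, -22).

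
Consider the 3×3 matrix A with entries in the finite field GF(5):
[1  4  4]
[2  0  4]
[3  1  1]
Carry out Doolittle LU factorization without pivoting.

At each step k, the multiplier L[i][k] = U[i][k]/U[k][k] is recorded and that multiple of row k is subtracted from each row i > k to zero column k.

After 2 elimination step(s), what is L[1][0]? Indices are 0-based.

L[1][0] = 2

k=0: U[0][0]=1
  eliminate (1,0): mult=2, new row 1: (0, 2, 1); set L[1][0]=2
  eliminate (2,0): mult=3, new row 2: (0, 4, 4); set L[2][0]=3
k=1: U[1][1]=2
  eliminate (2,1): mult=2, new row 2: (0, 0, 2); set L[2][1]=2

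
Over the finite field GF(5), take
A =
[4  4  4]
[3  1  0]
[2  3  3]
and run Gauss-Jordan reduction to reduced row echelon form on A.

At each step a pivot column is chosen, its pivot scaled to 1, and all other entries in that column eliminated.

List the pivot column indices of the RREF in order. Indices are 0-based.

pivot columns: 0, 1, 2

step 1: normalize row 0 (÷4) = (1, 1, 1)
  row 1: subtract 3×row0 = (0, 3, 2)
  row 2: subtract 2×row0 = (0, 1, 1)
step 2: normalize row 1 (÷3) = (0, 1, 4)
  row 0: subtract 1×row1 = (1, 0, 2)
  row 2: subtract 1×row1 = (0, 0, 2)
step 3: normalize row 2 (÷2) = (0, 0, 1)
  row 0: subtract 2×row2 = (1, 0, 0)
  row 1: subtract 4×row2 = (0, 1, 0)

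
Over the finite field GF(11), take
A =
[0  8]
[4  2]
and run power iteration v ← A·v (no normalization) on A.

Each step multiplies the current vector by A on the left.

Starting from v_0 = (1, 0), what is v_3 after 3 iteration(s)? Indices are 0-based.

v_3 = (9, 1)

v_0 = (1, 0).
v_1 = A·v_0 = (0, 4).
v_2 = A·v_1 = (10, 8).
v_3 = A·v_2 = (9, 1).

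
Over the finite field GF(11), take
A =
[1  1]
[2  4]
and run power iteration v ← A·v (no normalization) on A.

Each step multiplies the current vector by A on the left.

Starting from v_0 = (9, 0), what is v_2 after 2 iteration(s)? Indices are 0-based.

v_0 = (9, 0).
v_1 = A·v_0 = (9, 7).
v_2 = A·v_1 = (5, 2).

v_2 = (5, 2)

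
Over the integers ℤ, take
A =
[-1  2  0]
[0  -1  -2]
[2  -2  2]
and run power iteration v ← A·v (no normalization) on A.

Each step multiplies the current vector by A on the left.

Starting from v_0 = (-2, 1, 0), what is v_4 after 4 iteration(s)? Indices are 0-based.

v_4 = (-50, 93, -2)

v_0 = (-2, 1, 0).
v_1 = A·v_0 = (4, -1, -6).
v_2 = A·v_1 = (-6, 13, -2).
v_3 = A·v_2 = (32, -9, -42).
v_4 = A·v_3 = (-50, 93, -2).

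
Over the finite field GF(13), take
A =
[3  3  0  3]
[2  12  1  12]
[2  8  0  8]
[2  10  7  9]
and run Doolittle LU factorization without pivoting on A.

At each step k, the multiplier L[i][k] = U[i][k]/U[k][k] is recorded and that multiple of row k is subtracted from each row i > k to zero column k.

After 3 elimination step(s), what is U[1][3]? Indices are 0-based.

Step 1: pivot at (0,0) is 3.
  row1 ← row1 − (5)·row0  ⇒  L[1][0]=5, U row1=(0, 10, 1, 10)
  row2 ← row2 − (5)·row0  ⇒  L[2][0]=5, U row2=(0, 6, 0, 6)
  row3 ← row3 − (5)·row0  ⇒  L[3][0]=5, U row3=(0, 8, 7, 7)
Step 2: pivot at (1,1) is 10.
  row2 ← row2 − (11)·row1  ⇒  L[2][1]=11, U row2=(0, 0, 2, 0)
  row3 ← row3 − (6)·row1  ⇒  L[3][1]=6, U row3=(0, 0, 1, 12)
Step 3: pivot at (2,2) is 2.
  row3 ← row3 − (7)·row2  ⇒  L[3][2]=7, U row3=(0, 0, 0, 12)

U[1][3] = 10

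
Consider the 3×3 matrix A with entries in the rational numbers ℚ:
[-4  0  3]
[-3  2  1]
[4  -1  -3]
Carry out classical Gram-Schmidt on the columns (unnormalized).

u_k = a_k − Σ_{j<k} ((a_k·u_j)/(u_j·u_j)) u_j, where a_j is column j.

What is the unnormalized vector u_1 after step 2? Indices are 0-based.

u_1 = (-40/41, 52/41, -1/41)

Step 1: u_0 = a_0 = (-4, -3, 4).
Step 2: u_1 = a_1 − (-10/41)·u_0 = (-40/41, 52/41, -1/41).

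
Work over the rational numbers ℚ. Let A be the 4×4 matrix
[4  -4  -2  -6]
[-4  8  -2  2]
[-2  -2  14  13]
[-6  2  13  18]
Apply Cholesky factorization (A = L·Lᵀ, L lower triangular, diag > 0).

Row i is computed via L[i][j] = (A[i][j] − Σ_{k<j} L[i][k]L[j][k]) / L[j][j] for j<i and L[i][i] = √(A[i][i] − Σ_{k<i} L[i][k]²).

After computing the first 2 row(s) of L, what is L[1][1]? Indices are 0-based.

L[1][1] = 2

Step 1: L[0][0] = √(4) = 2.
  L[1][0] = (-4) / L[0][0] = -2.
Step 2: L[1][1] = √(4) = 2.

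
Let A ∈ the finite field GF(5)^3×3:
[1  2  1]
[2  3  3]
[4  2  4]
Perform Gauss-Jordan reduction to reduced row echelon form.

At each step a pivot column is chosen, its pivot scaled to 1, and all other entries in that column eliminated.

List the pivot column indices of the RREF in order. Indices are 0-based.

pivot columns: 0, 1, 2

[1] R0 /= 1  ⇒  (1, 2, 1)
     R1 -= 2·R0  ⇒  (0, 4, 1)
     R2 -= 4·R0  ⇒  (0, 4, 0)
[2] R1 /= 4  ⇒  (0, 1, 4)
     R0 -= 2·R1  ⇒  (1, 0, 3)
     R2 -= 4·R1  ⇒  (0, 0, 4)
[3] R2 /= 4  ⇒  (0, 0, 1)
     R0 -= 3·R2  ⇒  (1, 0, 0)
     R1 -= 4·R2  ⇒  (0, 1, 0)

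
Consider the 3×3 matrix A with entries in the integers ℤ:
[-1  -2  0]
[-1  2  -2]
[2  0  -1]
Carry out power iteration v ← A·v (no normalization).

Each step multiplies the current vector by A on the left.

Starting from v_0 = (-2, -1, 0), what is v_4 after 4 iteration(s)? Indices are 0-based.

v_0 = (-2, -1, 0).
v_1 = A·v_0 = (4, 0, -4).
v_2 = A·v_1 = (-4, 4, 12).
v_3 = A·v_2 = (-4, -12, -20).
v_4 = A·v_3 = (28, 20, 12).

v_4 = (28, 20, 12)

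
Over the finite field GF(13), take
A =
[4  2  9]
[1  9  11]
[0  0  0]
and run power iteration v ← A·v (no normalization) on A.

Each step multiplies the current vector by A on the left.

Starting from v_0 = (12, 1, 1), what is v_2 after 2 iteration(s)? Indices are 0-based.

v_0 = (12, 1, 1).
v_1 = A·v_0 = (7, 6, 0).
v_2 = A·v_1 = (1, 9, 0).

v_2 = (1, 9, 0)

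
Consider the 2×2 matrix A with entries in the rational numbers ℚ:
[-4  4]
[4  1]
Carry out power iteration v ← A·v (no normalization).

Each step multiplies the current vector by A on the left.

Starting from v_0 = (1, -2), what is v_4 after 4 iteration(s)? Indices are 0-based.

v_4 = (2344, -1454)

v_0 = (1, -2).
v_1 = A·v_0 = (-12, 2).
v_2 = A·v_1 = (56, -46).
v_3 = A·v_2 = (-408, 178).
v_4 = A·v_3 = (2344, -1454).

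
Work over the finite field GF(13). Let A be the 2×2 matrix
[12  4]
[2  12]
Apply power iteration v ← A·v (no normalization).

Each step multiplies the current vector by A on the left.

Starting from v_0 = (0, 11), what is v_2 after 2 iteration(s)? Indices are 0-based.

v_2 = (3, 8)

v_0 = (0, 11).
v_1 = A·v_0 = (5, 2).
v_2 = A·v_1 = (3, 8).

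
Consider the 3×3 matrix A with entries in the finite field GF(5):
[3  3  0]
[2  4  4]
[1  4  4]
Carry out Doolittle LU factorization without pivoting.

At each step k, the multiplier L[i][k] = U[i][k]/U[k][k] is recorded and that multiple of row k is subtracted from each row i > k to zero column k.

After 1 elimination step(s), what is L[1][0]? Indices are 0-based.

L[1][0] = 4

k=0: U[0][0]=3
  eliminate (1,0): mult=4, new row 1: (0, 2, 4); set L[1][0]=4
  eliminate (2,0): mult=2, new row 2: (0, 3, 4); set L[2][0]=2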